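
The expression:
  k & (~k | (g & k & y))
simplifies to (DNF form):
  g & k & y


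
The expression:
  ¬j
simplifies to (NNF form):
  ¬j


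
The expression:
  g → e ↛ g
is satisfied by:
  {g: False}


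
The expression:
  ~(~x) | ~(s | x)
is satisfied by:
  {x: True, s: False}
  {s: False, x: False}
  {s: True, x: True}


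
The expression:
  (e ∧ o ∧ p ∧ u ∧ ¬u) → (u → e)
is always true.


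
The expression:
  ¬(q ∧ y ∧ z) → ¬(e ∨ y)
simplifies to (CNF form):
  (q ∨ ¬y) ∧ (y ∨ ¬e) ∧ (z ∨ ¬y)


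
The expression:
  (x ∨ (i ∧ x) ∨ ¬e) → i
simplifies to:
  i ∨ (e ∧ ¬x)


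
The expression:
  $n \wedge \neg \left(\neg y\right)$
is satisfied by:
  {y: True, n: True}


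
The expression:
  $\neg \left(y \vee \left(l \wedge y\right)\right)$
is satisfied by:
  {y: False}


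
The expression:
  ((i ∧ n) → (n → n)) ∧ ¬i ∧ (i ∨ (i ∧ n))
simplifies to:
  False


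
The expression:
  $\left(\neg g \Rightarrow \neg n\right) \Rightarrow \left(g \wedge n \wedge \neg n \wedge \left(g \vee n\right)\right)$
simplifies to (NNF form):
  $n \wedge \neg g$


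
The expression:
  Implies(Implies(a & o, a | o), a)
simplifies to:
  a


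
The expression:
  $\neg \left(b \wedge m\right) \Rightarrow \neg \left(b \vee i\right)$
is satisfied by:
  {m: True, b: False, i: False}
  {b: False, i: False, m: False}
  {m: True, b: True, i: False}
  {i: True, m: True, b: True}


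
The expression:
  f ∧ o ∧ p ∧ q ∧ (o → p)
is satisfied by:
  {f: True, p: True, o: True, q: True}


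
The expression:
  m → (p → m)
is always true.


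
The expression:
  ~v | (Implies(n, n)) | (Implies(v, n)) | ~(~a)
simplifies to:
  True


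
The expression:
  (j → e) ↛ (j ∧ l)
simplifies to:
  (e ∧ ¬l) ∨ ¬j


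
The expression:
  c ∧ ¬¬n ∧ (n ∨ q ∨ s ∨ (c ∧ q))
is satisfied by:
  {c: True, n: True}


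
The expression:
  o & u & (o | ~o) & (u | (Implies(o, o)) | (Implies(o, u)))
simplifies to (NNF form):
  o & u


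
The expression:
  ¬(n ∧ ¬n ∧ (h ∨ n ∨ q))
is always true.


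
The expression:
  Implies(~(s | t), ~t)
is always true.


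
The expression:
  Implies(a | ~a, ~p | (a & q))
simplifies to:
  ~p | (a & q)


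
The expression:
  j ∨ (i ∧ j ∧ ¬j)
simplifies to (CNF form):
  j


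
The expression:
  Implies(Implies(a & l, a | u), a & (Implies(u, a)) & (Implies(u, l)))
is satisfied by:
  {a: True, l: True, u: False}
  {a: True, u: False, l: False}
  {a: True, l: True, u: True}


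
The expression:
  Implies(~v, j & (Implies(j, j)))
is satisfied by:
  {v: True, j: True}
  {v: True, j: False}
  {j: True, v: False}


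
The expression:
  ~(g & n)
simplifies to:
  ~g | ~n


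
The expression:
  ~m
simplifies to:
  ~m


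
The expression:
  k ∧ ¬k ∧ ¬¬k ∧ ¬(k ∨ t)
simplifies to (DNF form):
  False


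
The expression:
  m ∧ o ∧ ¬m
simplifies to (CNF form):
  False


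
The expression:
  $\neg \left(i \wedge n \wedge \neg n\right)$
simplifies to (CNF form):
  $\text{True}$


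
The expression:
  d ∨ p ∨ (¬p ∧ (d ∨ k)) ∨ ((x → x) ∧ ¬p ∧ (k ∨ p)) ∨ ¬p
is always true.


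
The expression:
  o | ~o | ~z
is always true.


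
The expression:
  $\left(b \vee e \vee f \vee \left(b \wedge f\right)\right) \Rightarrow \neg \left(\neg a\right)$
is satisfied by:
  {a: True, b: False, f: False, e: False}
  {a: True, e: True, b: False, f: False}
  {a: True, f: True, b: False, e: False}
  {a: True, e: True, f: True, b: False}
  {a: True, b: True, f: False, e: False}
  {a: True, e: True, b: True, f: False}
  {a: True, f: True, b: True, e: False}
  {a: True, e: True, f: True, b: True}
  {e: False, b: False, f: False, a: False}


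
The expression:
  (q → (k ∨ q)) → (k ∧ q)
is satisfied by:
  {q: True, k: True}


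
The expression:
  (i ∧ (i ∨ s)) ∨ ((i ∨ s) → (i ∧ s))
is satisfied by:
  {i: True, s: False}
  {s: False, i: False}
  {s: True, i: True}


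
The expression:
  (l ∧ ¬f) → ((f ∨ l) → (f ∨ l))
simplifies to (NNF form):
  True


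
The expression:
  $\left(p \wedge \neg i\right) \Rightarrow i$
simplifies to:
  $i \vee \neg p$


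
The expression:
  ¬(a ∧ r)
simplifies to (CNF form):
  ¬a ∨ ¬r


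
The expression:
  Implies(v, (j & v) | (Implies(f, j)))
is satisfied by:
  {j: True, v: False, f: False}
  {j: False, v: False, f: False}
  {f: True, j: True, v: False}
  {f: True, j: False, v: False}
  {v: True, j: True, f: False}
  {v: True, j: False, f: False}
  {v: True, f: True, j: True}


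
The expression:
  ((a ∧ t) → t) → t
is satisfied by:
  {t: True}


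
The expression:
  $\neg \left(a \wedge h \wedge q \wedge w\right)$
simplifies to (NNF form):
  $\neg a \vee \neg h \vee \neg q \vee \neg w$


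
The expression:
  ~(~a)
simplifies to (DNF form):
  a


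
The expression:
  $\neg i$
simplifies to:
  $\neg i$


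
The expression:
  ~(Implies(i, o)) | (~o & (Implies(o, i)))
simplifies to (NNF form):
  ~o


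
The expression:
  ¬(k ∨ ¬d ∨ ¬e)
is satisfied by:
  {e: True, d: True, k: False}


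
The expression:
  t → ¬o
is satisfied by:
  {o: False, t: False}
  {t: True, o: False}
  {o: True, t: False}


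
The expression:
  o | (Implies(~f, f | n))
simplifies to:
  f | n | o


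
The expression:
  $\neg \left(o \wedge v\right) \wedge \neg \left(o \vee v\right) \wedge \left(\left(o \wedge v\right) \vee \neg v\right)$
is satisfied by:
  {v: False, o: False}


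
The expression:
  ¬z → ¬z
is always true.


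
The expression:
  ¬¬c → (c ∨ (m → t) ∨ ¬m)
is always true.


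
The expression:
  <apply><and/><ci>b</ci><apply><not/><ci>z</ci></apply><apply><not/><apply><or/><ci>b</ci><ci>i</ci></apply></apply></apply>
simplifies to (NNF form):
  <false/>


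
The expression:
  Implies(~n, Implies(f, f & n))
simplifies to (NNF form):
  n | ~f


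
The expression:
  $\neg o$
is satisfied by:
  {o: False}


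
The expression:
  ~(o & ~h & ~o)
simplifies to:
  True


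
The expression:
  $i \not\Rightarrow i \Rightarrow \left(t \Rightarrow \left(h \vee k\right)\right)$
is always true.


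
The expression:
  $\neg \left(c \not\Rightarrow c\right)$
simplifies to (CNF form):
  $\text{True}$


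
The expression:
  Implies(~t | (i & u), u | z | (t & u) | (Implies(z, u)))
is always true.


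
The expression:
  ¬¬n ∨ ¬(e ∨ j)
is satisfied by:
  {n: True, e: False, j: False}
  {j: True, n: True, e: False}
  {n: True, e: True, j: False}
  {j: True, n: True, e: True}
  {j: False, e: False, n: False}


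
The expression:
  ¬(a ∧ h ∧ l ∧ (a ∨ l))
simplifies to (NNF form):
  ¬a ∨ ¬h ∨ ¬l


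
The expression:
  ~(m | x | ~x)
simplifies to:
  False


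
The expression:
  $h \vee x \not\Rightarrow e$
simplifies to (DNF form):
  $h \vee \left(x \wedge \neg e\right)$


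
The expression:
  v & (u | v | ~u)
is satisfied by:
  {v: True}


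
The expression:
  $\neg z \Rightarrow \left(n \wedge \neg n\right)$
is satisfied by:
  {z: True}


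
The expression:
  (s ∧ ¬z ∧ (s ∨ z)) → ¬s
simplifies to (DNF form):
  z ∨ ¬s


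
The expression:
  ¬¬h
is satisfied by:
  {h: True}


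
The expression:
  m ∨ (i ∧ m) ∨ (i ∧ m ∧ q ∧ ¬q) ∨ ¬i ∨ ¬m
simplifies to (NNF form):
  True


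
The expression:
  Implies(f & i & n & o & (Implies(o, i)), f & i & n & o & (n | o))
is always true.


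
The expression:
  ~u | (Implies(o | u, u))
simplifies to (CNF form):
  True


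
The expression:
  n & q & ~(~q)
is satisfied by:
  {q: True, n: True}


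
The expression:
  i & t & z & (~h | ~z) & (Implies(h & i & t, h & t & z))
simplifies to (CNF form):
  i & t & z & ~h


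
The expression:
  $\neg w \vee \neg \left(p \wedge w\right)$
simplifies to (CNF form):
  $\neg p \vee \neg w$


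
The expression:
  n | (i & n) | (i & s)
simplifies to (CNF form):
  (i | n) & (n | s)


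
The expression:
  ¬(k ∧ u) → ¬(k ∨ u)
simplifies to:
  (k ∧ u) ∨ (¬k ∧ ¬u)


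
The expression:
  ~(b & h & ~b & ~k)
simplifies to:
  True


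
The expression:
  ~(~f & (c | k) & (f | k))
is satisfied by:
  {f: True, k: False}
  {k: False, f: False}
  {k: True, f: True}


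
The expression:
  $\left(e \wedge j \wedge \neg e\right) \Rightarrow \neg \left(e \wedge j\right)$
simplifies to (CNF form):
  $\text{True}$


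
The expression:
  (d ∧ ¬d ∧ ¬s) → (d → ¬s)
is always true.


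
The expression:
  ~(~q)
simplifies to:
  q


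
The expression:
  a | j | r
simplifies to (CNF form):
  a | j | r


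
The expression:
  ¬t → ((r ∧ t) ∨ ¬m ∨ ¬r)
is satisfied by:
  {t: True, m: False, r: False}
  {m: False, r: False, t: False}
  {r: True, t: True, m: False}
  {r: True, m: False, t: False}
  {t: True, m: True, r: False}
  {m: True, t: False, r: False}
  {r: True, m: True, t: True}


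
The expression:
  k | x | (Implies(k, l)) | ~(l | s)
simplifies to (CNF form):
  True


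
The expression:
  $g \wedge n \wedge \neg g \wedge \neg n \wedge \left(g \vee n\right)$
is never true.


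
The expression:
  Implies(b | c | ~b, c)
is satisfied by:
  {c: True}


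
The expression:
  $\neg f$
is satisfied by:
  {f: False}


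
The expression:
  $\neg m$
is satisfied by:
  {m: False}


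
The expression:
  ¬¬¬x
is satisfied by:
  {x: False}


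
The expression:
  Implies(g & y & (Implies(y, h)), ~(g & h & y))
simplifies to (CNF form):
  ~g | ~h | ~y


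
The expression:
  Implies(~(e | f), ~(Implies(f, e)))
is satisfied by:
  {e: True, f: True}
  {e: True, f: False}
  {f: True, e: False}


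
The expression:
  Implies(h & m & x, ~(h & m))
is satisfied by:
  {h: False, m: False, x: False}
  {x: True, h: False, m: False}
  {m: True, h: False, x: False}
  {x: True, m: True, h: False}
  {h: True, x: False, m: False}
  {x: True, h: True, m: False}
  {m: True, h: True, x: False}


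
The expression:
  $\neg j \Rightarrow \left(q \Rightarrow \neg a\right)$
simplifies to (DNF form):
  $j \vee \neg a \vee \neg q$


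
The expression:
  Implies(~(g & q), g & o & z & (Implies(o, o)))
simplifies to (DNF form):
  (g & q) | (g & o & q) | (g & o & z) | (g & q & z)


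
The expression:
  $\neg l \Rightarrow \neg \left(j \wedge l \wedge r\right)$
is always true.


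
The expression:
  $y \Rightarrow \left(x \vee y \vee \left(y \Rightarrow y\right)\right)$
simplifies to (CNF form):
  $\text{True}$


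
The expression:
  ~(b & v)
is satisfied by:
  {v: False, b: False}
  {b: True, v: False}
  {v: True, b: False}


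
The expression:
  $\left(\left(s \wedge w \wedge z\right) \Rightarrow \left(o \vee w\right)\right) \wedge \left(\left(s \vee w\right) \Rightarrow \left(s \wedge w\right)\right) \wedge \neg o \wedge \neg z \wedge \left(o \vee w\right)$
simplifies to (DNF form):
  $s \wedge w \wedge \neg o \wedge \neg z$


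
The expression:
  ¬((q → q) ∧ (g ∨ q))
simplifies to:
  ¬g ∧ ¬q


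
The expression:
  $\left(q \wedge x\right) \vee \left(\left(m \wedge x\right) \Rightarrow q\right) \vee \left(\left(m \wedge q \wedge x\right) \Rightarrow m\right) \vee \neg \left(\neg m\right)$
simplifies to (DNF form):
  $\text{True}$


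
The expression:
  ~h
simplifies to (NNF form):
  ~h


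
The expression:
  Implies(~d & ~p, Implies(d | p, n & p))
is always true.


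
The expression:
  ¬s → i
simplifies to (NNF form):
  i ∨ s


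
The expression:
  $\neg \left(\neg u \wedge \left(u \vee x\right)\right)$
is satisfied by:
  {u: True, x: False}
  {x: False, u: False}
  {x: True, u: True}


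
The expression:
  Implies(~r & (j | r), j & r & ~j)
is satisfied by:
  {r: True, j: False}
  {j: False, r: False}
  {j: True, r: True}


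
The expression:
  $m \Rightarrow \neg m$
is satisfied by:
  {m: False}


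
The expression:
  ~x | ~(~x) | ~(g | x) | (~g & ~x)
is always true.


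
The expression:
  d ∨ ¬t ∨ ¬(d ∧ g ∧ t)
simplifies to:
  True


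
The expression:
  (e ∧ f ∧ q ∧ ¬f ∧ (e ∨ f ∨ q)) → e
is always true.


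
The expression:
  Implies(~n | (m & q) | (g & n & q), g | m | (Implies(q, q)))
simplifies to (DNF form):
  True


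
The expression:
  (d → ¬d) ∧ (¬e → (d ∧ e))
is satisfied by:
  {e: True, d: False}


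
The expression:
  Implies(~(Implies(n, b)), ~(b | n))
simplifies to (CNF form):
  b | ~n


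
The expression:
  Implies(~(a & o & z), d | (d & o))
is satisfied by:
  {a: True, d: True, z: True, o: True}
  {a: True, d: True, z: True, o: False}
  {a: True, d: True, o: True, z: False}
  {a: True, d: True, o: False, z: False}
  {d: True, z: True, o: True, a: False}
  {d: True, z: True, o: False, a: False}
  {d: True, z: False, o: True, a: False}
  {d: True, z: False, o: False, a: False}
  {a: True, z: True, o: True, d: False}


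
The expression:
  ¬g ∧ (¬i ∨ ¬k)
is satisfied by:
  {g: False, k: False, i: False}
  {i: True, g: False, k: False}
  {k: True, g: False, i: False}


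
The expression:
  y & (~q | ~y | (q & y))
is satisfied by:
  {y: True}


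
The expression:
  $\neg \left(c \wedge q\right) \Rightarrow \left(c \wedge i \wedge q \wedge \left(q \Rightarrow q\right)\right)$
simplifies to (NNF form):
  $c \wedge q$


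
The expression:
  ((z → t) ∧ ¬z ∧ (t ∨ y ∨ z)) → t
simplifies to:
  t ∨ z ∨ ¬y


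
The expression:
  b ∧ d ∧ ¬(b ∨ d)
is never true.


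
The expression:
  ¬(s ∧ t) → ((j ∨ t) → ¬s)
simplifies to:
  t ∨ ¬j ∨ ¬s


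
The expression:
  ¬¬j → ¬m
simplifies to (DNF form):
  ¬j ∨ ¬m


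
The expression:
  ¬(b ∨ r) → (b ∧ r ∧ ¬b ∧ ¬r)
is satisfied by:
  {r: True, b: True}
  {r: True, b: False}
  {b: True, r: False}


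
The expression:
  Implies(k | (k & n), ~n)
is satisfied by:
  {k: False, n: False}
  {n: True, k: False}
  {k: True, n: False}


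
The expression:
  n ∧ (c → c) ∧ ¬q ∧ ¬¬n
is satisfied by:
  {n: True, q: False}


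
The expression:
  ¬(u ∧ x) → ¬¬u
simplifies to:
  u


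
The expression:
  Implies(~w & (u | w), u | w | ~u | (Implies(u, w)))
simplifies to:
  True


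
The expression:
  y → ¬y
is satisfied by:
  {y: False}


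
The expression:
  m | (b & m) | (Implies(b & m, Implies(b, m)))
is always true.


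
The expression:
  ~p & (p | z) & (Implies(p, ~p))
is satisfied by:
  {z: True, p: False}


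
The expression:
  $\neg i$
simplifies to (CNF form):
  $\neg i$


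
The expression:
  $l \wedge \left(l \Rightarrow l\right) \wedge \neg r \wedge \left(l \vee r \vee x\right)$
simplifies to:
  $l \wedge \neg r$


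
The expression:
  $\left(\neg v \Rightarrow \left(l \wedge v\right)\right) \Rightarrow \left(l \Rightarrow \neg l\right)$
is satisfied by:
  {l: False, v: False}
  {v: True, l: False}
  {l: True, v: False}


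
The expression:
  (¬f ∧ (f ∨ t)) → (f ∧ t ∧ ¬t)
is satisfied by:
  {f: True, t: False}
  {t: False, f: False}
  {t: True, f: True}


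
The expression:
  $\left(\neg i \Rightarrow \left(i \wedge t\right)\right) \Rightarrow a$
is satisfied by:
  {a: True, i: False}
  {i: False, a: False}
  {i: True, a: True}


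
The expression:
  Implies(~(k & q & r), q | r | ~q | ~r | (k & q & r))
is always true.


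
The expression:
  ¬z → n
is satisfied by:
  {n: True, z: True}
  {n: True, z: False}
  {z: True, n: False}


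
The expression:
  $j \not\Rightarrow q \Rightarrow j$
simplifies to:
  $\text{True}$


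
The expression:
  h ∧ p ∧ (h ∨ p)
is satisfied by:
  {h: True, p: True}


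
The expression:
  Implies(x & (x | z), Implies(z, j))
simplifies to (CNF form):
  j | ~x | ~z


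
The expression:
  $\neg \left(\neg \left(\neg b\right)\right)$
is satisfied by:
  {b: False}


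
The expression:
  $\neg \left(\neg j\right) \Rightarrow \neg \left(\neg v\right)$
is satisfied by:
  {v: True, j: False}
  {j: False, v: False}
  {j: True, v: True}


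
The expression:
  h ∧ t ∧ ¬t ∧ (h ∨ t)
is never true.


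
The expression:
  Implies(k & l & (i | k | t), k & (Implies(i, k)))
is always true.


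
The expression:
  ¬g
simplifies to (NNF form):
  ¬g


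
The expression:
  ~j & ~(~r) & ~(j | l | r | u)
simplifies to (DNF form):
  False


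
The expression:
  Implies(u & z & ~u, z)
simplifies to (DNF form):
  True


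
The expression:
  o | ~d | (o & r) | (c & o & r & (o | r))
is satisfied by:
  {o: True, d: False}
  {d: False, o: False}
  {d: True, o: True}


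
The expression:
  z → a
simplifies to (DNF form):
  a ∨ ¬z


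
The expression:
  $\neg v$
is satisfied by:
  {v: False}


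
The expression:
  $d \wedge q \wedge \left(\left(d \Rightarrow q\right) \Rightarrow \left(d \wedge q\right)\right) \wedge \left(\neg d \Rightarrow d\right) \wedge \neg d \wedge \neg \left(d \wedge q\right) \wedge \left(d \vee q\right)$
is never true.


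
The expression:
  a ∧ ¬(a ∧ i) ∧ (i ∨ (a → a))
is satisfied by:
  {a: True, i: False}


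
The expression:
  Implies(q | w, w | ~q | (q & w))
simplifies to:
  w | ~q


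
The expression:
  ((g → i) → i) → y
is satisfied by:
  {y: True, i: False, g: False}
  {y: True, g: True, i: False}
  {y: True, i: True, g: False}
  {y: True, g: True, i: True}
  {g: False, i: False, y: False}


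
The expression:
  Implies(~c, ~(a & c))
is always true.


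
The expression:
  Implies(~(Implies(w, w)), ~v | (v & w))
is always true.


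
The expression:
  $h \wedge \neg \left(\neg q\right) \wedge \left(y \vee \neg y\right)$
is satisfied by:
  {h: True, q: True}


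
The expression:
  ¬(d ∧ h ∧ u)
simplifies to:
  ¬d ∨ ¬h ∨ ¬u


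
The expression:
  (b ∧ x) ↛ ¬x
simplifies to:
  b ∧ x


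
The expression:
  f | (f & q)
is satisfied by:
  {f: True}


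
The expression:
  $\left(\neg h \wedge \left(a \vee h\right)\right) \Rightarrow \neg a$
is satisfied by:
  {h: True, a: False}
  {a: False, h: False}
  {a: True, h: True}


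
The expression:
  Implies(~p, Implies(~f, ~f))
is always true.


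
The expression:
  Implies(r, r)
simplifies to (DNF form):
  True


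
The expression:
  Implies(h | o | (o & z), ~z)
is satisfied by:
  {h: False, z: False, o: False}
  {o: True, h: False, z: False}
  {h: True, o: False, z: False}
  {o: True, h: True, z: False}
  {z: True, o: False, h: False}


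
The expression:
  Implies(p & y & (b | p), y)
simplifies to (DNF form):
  True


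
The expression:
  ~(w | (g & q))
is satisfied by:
  {g: False, w: False, q: False}
  {q: True, g: False, w: False}
  {g: True, q: False, w: False}


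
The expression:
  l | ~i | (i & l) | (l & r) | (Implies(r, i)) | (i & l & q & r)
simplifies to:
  True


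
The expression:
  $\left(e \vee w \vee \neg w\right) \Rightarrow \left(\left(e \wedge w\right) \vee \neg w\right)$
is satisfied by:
  {e: True, w: False}
  {w: False, e: False}
  {w: True, e: True}


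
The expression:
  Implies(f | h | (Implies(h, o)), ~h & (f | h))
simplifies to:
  f & ~h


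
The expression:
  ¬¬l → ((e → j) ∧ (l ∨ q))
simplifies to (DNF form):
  j ∨ ¬e ∨ ¬l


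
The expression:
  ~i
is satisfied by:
  {i: False}


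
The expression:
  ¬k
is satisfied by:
  {k: False}


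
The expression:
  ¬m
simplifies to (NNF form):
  ¬m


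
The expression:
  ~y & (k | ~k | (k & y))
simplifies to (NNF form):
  ~y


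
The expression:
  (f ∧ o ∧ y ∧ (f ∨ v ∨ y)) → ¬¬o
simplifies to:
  True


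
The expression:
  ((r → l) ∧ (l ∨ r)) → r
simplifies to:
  r ∨ ¬l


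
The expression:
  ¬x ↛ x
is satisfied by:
  {x: False}


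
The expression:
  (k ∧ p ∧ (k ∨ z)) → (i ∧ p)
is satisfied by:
  {i: True, p: False, k: False}
  {p: False, k: False, i: False}
  {i: True, k: True, p: False}
  {k: True, p: False, i: False}
  {i: True, p: True, k: False}
  {p: True, i: False, k: False}
  {i: True, k: True, p: True}


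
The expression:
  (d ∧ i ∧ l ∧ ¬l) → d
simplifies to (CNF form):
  True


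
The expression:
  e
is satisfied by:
  {e: True}


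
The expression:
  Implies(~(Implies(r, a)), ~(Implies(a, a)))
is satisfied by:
  {a: True, r: False}
  {r: False, a: False}
  {r: True, a: True}


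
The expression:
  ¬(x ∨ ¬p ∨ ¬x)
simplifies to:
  False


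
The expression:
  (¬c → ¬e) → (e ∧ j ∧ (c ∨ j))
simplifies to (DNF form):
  (e ∧ j) ∨ (e ∧ ¬c)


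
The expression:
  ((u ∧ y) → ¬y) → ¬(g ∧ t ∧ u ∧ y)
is always true.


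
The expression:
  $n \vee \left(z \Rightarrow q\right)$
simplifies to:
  $n \vee q \vee \neg z$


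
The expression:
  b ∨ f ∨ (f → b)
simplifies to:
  True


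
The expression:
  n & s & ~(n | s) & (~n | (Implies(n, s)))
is never true.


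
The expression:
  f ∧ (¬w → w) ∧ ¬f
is never true.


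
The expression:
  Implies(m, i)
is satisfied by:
  {i: True, m: False}
  {m: False, i: False}
  {m: True, i: True}


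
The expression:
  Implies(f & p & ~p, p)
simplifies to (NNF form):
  True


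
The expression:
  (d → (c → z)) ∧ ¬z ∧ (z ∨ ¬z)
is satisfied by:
  {z: False, c: False, d: False}
  {d: True, z: False, c: False}
  {c: True, z: False, d: False}


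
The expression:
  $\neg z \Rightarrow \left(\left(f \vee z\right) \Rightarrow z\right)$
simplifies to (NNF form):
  $z \vee \neg f$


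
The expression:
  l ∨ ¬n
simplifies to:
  l ∨ ¬n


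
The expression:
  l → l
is always true.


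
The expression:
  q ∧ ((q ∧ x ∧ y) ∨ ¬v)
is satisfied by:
  {y: True, x: True, q: True, v: False}
  {y: True, q: True, x: False, v: False}
  {x: True, q: True, y: False, v: False}
  {q: True, y: False, x: False, v: False}
  {y: True, v: True, x: True, q: True}


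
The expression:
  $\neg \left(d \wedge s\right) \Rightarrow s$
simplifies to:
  $s$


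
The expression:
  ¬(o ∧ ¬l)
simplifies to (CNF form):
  l ∨ ¬o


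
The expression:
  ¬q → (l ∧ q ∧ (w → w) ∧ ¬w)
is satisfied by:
  {q: True}


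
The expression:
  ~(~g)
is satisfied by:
  {g: True}


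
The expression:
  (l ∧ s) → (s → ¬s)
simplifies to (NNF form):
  ¬l ∨ ¬s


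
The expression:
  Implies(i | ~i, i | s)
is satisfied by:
  {i: True, s: True}
  {i: True, s: False}
  {s: True, i: False}


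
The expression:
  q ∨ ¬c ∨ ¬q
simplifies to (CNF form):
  True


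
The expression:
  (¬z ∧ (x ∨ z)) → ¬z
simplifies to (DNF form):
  True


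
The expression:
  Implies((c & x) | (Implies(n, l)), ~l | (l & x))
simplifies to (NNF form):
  x | ~l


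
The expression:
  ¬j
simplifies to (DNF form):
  ¬j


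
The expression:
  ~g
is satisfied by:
  {g: False}


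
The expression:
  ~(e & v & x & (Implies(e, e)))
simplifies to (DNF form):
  ~e | ~v | ~x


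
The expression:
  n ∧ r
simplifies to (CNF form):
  n ∧ r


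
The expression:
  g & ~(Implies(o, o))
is never true.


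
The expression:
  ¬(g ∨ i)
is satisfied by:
  {g: False, i: False}


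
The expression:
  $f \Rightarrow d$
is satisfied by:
  {d: True, f: False}
  {f: False, d: False}
  {f: True, d: True}


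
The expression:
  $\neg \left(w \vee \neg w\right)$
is never true.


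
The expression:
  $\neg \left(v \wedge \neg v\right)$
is always true.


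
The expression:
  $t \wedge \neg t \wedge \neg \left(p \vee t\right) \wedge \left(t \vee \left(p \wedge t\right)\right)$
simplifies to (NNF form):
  $\text{False}$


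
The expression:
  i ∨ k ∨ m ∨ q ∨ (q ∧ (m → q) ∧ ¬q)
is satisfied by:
  {i: True, k: True, q: True, m: True}
  {i: True, k: True, q: True, m: False}
  {i: True, k: True, m: True, q: False}
  {i: True, k: True, m: False, q: False}
  {i: True, q: True, m: True, k: False}
  {i: True, q: True, m: False, k: False}
  {i: True, q: False, m: True, k: False}
  {i: True, q: False, m: False, k: False}
  {k: True, q: True, m: True, i: False}
  {k: True, q: True, m: False, i: False}
  {k: True, m: True, q: False, i: False}
  {k: True, m: False, q: False, i: False}
  {q: True, m: True, k: False, i: False}
  {q: True, k: False, m: False, i: False}
  {m: True, k: False, q: False, i: False}


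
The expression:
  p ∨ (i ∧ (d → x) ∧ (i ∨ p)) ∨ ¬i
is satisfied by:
  {x: True, p: True, i: False, d: False}
  {x: True, p: False, i: False, d: False}
  {p: True, x: False, i: False, d: False}
  {x: False, p: False, i: False, d: False}
  {x: True, d: True, p: True, i: False}
  {x: True, d: True, p: False, i: False}
  {d: True, p: True, x: False, i: False}
  {d: True, x: False, p: False, i: False}
  {x: True, i: True, p: True, d: False}
  {x: True, i: True, p: False, d: False}
  {i: True, p: True, x: False, d: False}
  {i: True, x: False, p: False, d: False}
  {d: True, i: True, x: True, p: True}
  {d: True, i: True, x: True, p: False}
  {d: True, i: True, p: True, x: False}


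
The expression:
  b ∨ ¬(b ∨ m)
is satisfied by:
  {b: True, m: False}
  {m: False, b: False}
  {m: True, b: True}


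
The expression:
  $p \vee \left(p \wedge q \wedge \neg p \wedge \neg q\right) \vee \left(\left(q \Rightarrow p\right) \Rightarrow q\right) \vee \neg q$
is always true.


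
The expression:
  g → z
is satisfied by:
  {z: True, g: False}
  {g: False, z: False}
  {g: True, z: True}


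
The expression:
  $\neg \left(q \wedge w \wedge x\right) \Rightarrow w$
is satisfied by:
  {w: True}


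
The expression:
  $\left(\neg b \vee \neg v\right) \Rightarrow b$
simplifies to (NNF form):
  $b$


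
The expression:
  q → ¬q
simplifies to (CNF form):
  ¬q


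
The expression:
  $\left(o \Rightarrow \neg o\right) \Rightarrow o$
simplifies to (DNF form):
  $o$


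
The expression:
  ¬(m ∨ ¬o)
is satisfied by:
  {o: True, m: False}


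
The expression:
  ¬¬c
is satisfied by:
  {c: True}


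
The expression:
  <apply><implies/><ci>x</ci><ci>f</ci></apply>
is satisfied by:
  {f: True, x: False}
  {x: False, f: False}
  {x: True, f: True}


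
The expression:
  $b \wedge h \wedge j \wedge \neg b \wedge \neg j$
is never true.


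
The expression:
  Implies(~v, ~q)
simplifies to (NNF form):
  v | ~q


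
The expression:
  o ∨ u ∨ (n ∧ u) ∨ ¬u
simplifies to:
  True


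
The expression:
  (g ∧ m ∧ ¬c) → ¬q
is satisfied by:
  {c: True, g: False, m: False, q: False}
  {c: False, g: False, m: False, q: False}
  {c: True, q: True, g: False, m: False}
  {q: True, c: False, g: False, m: False}
  {c: True, m: True, q: False, g: False}
  {m: True, q: False, g: False, c: False}
  {c: True, q: True, m: True, g: False}
  {q: True, m: True, c: False, g: False}
  {c: True, g: True, q: False, m: False}
  {g: True, q: False, m: False, c: False}
  {c: True, q: True, g: True, m: False}
  {q: True, g: True, c: False, m: False}
  {c: True, m: True, g: True, q: False}
  {m: True, g: True, q: False, c: False}
  {c: True, q: True, m: True, g: True}


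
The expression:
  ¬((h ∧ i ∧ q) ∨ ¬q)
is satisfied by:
  {q: True, h: False, i: False}
  {i: True, q: True, h: False}
  {h: True, q: True, i: False}


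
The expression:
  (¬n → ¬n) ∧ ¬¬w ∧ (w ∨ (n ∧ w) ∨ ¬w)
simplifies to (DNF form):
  w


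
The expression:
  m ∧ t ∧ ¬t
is never true.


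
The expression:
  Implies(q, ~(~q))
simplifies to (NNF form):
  True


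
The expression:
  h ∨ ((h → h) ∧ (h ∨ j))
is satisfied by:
  {h: True, j: True}
  {h: True, j: False}
  {j: True, h: False}


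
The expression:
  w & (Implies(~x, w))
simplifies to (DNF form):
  w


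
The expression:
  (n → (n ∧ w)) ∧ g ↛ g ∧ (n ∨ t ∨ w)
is never true.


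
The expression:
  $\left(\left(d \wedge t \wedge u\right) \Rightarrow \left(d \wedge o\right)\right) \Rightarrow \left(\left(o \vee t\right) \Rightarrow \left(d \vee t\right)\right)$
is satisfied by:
  {d: True, t: True, o: False}
  {d: True, o: False, t: False}
  {t: True, o: False, d: False}
  {t: False, o: False, d: False}
  {d: True, t: True, o: True}
  {d: True, o: True, t: False}
  {t: True, o: True, d: False}


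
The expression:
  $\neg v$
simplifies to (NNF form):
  $\neg v$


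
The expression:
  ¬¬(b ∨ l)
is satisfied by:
  {b: True, l: True}
  {b: True, l: False}
  {l: True, b: False}


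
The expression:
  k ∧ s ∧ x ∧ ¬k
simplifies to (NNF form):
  False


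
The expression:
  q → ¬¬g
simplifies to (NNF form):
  g ∨ ¬q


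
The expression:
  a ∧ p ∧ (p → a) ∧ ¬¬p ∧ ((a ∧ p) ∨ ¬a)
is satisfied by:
  {a: True, p: True}


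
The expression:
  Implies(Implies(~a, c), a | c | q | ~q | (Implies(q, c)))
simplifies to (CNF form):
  True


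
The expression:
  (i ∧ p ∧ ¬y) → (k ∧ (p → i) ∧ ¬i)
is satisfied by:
  {y: True, p: False, i: False}
  {p: False, i: False, y: False}
  {y: True, i: True, p: False}
  {i: True, p: False, y: False}
  {y: True, p: True, i: False}
  {p: True, y: False, i: False}
  {y: True, i: True, p: True}


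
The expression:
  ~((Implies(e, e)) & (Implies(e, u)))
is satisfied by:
  {e: True, u: False}


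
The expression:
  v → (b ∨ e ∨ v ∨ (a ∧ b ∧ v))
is always true.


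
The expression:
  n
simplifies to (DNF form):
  n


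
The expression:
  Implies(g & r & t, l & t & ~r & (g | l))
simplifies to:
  ~g | ~r | ~t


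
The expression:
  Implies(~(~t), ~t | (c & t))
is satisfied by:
  {c: True, t: False}
  {t: False, c: False}
  {t: True, c: True}


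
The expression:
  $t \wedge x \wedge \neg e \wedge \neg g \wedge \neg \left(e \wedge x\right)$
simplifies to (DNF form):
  $t \wedge x \wedge \neg e \wedge \neg g$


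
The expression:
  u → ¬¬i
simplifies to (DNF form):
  i ∨ ¬u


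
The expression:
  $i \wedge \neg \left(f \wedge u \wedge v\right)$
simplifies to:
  $i \wedge \left(\neg f \vee \neg u \vee \neg v\right)$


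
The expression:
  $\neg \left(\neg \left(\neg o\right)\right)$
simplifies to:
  $\neg o$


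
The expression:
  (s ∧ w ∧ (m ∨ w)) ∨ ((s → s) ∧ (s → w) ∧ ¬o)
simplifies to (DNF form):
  (s ∧ w) ∨ (¬o ∧ ¬s)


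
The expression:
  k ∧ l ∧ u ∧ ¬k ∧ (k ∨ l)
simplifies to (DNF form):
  False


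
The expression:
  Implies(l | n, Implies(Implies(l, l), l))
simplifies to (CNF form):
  l | ~n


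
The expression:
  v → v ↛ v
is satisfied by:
  {v: False}


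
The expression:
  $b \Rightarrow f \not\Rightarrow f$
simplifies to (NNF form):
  $\neg b$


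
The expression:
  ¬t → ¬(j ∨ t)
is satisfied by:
  {t: True, j: False}
  {j: False, t: False}
  {j: True, t: True}


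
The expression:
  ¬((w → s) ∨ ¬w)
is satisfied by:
  {w: True, s: False}


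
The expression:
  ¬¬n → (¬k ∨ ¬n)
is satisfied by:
  {k: False, n: False}
  {n: True, k: False}
  {k: True, n: False}


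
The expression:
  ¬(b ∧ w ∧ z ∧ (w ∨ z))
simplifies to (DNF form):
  ¬b ∨ ¬w ∨ ¬z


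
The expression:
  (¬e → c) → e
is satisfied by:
  {e: True, c: False}
  {c: False, e: False}
  {c: True, e: True}


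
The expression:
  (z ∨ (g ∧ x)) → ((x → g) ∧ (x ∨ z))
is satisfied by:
  {g: True, z: False, x: False}
  {g: False, z: False, x: False}
  {x: True, g: True, z: False}
  {x: True, g: False, z: False}
  {z: True, g: True, x: False}
  {z: True, g: False, x: False}
  {z: True, x: True, g: True}


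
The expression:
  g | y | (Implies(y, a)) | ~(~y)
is always true.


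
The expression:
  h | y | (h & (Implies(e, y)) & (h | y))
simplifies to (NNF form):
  h | y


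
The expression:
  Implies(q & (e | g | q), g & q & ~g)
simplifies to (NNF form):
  ~q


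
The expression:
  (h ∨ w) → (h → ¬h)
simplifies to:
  ¬h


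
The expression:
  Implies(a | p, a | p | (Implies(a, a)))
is always true.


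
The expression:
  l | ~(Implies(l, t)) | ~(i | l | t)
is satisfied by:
  {l: True, i: False, t: False}
  {t: True, l: True, i: False}
  {l: True, i: True, t: False}
  {t: True, l: True, i: True}
  {t: False, i: False, l: False}


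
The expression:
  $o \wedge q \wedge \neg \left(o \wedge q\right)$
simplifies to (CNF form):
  $\text{False}$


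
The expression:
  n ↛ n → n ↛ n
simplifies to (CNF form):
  True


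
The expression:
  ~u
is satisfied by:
  {u: False}


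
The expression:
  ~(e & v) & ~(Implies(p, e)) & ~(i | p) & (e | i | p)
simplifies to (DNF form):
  False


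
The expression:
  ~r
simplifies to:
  ~r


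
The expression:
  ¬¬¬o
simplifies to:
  ¬o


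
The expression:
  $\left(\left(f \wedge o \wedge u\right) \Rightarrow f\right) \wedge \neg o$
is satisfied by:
  {o: False}


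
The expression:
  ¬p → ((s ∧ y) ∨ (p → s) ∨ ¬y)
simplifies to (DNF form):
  True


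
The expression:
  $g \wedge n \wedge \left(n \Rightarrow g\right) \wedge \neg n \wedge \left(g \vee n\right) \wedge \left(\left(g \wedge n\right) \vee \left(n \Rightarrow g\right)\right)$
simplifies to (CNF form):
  $\text{False}$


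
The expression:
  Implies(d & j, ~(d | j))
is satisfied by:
  {d: False, j: False}
  {j: True, d: False}
  {d: True, j: False}


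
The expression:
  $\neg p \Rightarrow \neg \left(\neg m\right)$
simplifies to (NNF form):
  $m \vee p$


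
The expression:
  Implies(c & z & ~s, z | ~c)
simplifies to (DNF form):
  True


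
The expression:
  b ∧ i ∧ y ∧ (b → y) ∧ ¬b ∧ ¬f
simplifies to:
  False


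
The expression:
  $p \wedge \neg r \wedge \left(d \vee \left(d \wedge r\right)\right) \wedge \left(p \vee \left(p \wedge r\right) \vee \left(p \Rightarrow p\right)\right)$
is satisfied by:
  {p: True, d: True, r: False}


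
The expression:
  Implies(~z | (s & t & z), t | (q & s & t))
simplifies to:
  t | z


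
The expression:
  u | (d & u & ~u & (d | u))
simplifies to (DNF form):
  u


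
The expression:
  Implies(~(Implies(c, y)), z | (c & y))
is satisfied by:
  {y: True, z: True, c: False}
  {y: True, c: False, z: False}
  {z: True, c: False, y: False}
  {z: False, c: False, y: False}
  {y: True, z: True, c: True}
  {y: True, c: True, z: False}
  {z: True, c: True, y: False}


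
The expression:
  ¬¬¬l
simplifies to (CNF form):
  ¬l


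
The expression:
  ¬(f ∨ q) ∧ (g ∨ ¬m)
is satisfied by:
  {g: True, m: False, q: False, f: False}
  {f: False, m: False, g: False, q: False}
  {g: True, m: True, f: False, q: False}


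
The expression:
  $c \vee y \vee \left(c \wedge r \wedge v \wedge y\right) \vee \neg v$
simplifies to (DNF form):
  $c \vee y \vee \neg v$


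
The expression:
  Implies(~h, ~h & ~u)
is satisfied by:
  {h: True, u: False}
  {u: False, h: False}
  {u: True, h: True}


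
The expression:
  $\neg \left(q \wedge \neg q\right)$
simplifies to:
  $\text{True}$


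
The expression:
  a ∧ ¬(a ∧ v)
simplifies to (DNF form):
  a ∧ ¬v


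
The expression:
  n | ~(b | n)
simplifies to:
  n | ~b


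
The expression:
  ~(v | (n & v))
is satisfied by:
  {v: False}


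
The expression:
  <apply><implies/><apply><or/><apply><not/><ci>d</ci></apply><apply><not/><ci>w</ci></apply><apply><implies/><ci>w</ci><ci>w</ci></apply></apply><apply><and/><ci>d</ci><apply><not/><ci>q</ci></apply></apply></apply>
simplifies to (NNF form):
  <apply><and/><ci>d</ci><apply><not/><ci>q</ci></apply></apply>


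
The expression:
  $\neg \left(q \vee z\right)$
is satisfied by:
  {q: False, z: False}


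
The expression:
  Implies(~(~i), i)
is always true.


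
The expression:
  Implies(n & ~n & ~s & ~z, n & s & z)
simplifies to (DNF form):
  True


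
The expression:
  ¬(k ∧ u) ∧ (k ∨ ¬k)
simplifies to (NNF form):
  ¬k ∨ ¬u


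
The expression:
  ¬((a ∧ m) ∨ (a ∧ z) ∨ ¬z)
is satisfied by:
  {z: True, a: False}


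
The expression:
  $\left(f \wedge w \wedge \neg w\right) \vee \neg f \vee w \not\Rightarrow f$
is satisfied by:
  {f: False}


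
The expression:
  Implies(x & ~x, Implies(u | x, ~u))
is always true.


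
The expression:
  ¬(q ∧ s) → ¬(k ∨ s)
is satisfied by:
  {q: True, s: False, k: False}
  {q: False, s: False, k: False}
  {s: True, q: True, k: False}
  {k: True, s: True, q: True}


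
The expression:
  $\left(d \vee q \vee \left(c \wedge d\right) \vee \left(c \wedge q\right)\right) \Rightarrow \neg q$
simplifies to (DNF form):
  $\neg q$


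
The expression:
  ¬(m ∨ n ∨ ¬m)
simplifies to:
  False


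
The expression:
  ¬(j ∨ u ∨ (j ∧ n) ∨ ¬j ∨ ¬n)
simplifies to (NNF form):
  False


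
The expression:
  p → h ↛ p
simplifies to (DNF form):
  ¬p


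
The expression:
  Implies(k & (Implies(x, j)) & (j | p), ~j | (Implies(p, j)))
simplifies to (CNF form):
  True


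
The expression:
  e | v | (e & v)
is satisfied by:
  {v: True, e: True}
  {v: True, e: False}
  {e: True, v: False}


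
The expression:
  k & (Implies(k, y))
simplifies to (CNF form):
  k & y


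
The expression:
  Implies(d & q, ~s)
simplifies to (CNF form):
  ~d | ~q | ~s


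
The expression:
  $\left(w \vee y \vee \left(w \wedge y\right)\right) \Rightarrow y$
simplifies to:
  $y \vee \neg w$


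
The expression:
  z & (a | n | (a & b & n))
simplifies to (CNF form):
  z & (a | n)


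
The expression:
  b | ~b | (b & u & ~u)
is always true.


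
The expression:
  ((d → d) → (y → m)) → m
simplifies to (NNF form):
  m ∨ y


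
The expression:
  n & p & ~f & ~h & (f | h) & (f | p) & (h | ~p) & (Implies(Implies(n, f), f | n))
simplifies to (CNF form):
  False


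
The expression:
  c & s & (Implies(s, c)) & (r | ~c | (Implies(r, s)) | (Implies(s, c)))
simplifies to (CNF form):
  c & s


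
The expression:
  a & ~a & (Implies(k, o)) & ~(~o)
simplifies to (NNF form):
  False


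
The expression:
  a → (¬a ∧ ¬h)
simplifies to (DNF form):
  ¬a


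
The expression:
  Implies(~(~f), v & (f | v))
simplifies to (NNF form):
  v | ~f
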